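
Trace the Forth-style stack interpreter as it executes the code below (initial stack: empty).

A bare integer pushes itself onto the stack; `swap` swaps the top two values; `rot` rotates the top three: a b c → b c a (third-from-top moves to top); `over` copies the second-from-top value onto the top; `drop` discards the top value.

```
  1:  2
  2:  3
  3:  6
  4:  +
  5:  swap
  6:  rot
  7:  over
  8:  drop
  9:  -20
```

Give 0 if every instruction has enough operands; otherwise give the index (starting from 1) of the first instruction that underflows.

2    → [2]
3    → [2, 3]
6    → [2, 3, 6]
+    → [2, 9]
swap → [9, 2]
rot  — needs 3 operands, stack has 2 → underflow

6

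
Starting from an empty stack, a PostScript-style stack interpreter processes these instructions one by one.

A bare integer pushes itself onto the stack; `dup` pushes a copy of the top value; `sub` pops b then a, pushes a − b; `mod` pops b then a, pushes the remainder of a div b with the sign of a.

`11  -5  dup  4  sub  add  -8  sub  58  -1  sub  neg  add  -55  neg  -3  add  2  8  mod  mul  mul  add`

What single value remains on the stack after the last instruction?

-6749

11  : [11]
-5  : [11, -5]
dup : [11, -5, -5]
4   : [11, -5, -5, 4]
sub : [11, -5, -9]
add : [11, -14]
-8  : [11, -14, -8]
sub : [11, -6]
58  : [11, -6, 58]
-1  : [11, -6, 58, -1]
sub : [11, -6, 59]
neg : [11, -6, -59]
add : [11, -65]
-55 : [11, -65, -55]
neg : [11, -65, 55]
-3  : [11, -65, 55, -3]
add : [11, -65, 52]
2   : [11, -65, 52, 2]
8   : [11, -65, 52, 2, 8]
mod : [11, -65, 52, 2]
mul : [11, -65, 104]
mul : [11, -6760]
add : [-6749]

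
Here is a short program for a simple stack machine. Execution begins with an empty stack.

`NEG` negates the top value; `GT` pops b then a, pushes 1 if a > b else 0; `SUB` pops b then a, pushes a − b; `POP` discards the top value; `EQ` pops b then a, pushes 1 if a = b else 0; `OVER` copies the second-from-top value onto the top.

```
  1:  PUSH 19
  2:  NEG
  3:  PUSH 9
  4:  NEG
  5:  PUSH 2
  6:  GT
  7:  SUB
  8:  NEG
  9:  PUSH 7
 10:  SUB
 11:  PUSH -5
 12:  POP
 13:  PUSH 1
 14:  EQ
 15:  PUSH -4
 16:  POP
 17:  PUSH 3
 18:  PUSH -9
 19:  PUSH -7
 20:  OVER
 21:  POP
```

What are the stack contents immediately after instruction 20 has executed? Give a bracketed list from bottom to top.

PUSH 19 → 19
NEG     → -19
PUSH 9  → -19 9
NEG     → -19 -9
PUSH 2  → -19 -9 2
GT      → -19 0
SUB     → -19
NEG     → 19
PUSH 7  → 19 7
SUB     → 12
PUSH -5 → 12 -5
POP     → 12
PUSH 1  → 12 1
EQ      → 0
PUSH -4 → 0 -4
POP     → 0
PUSH 3  → 0 3
PUSH -9 → 0 3 -9
PUSH -7 → 0 3 -9 -7
OVER    → 0 3 -9 -7 -9

[0, 3, -9, -7, -9]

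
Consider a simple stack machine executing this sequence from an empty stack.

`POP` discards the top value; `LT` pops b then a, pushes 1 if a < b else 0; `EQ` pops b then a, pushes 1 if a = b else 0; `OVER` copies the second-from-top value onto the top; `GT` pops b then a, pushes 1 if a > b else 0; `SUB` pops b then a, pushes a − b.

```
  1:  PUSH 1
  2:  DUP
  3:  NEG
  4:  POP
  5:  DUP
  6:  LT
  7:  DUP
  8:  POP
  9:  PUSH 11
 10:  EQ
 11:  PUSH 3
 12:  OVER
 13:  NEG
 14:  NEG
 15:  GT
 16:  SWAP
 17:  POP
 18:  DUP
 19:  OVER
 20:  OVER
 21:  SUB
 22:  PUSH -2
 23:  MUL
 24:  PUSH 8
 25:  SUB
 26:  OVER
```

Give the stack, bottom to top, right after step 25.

[1, 1, -8]

PUSH 1  -> 1
DUP     -> 1 1
NEG     -> 1 -1
POP     -> 1
DUP     -> 1 1
LT      -> 0
DUP     -> 0 0
POP     -> 0
PUSH 11 -> 0 11
EQ      -> 0
PUSH 3  -> 0 3
OVER    -> 0 3 0
NEG     -> 0 3 0
NEG     -> 0 3 0
GT      -> 0 1
SWAP    -> 1 0
POP     -> 1
DUP     -> 1 1
OVER    -> 1 1 1
OVER    -> 1 1 1 1
SUB     -> 1 1 0
PUSH -2 -> 1 1 0 -2
MUL     -> 1 1 0
PUSH 8  -> 1 1 0 8
SUB     -> 1 1 -8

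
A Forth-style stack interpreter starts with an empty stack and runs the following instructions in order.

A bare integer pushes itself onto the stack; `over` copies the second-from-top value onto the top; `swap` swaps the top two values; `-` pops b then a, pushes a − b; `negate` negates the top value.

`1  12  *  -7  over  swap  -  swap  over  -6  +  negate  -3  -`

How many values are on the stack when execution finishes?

3

1      : 1
12     : 1 12
*      : 12
-7     : 12 -7
over   : 12 -7 12
swap   : 12 12 -7
-      : 12 19
swap   : 19 12
over   : 19 12 19
-6     : 19 12 19 -6
+      : 19 12 13
negate : 19 12 -13
-3     : 19 12 -13 -3
-      : 19 12 -10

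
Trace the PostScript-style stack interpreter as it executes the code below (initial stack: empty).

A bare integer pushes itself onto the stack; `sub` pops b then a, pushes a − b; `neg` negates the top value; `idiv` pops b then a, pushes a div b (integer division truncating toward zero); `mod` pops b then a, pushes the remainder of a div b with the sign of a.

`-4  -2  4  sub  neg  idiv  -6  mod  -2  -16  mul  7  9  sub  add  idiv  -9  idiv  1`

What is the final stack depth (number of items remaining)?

-4   -> [-4]
-2   -> [-4, -2]
4    -> [-4, -2, 4]
sub  -> [-4, -6]
neg  -> [-4, 6]
idiv -> [0]
-6   -> [0, -6]
mod  -> [0]
-2   -> [0, -2]
-16  -> [0, -2, -16]
mul  -> [0, 32]
7    -> [0, 32, 7]
9    -> [0, 32, 7, 9]
sub  -> [0, 32, -2]
add  -> [0, 30]
idiv -> [0]
-9   -> [0, -9]
idiv -> [0]
1    -> [0, 1]

2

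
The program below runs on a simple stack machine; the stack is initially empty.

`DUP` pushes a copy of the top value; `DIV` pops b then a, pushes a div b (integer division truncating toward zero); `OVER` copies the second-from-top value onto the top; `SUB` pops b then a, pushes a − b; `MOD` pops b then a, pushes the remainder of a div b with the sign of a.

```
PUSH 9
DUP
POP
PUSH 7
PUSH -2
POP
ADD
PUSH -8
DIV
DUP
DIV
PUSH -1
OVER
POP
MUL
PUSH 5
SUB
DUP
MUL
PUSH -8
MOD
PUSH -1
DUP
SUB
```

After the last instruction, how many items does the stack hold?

PUSH 9   9
DUP      9 9
POP      9
PUSH 7   9 7
PUSH -2  9 7 -2
POP      9 7
ADD      16
PUSH -8  16 -8
DIV      -2
DUP      -2 -2
DIV      1
PUSH -1  1 -1
OVER     1 -1 1
POP      1 -1
MUL      -1
PUSH 5   -1 5
SUB      -6
DUP      -6 -6
MUL      36
PUSH -8  36 -8
MOD      4
PUSH -1  4 -1
DUP      4 -1 -1
SUB      4 0

2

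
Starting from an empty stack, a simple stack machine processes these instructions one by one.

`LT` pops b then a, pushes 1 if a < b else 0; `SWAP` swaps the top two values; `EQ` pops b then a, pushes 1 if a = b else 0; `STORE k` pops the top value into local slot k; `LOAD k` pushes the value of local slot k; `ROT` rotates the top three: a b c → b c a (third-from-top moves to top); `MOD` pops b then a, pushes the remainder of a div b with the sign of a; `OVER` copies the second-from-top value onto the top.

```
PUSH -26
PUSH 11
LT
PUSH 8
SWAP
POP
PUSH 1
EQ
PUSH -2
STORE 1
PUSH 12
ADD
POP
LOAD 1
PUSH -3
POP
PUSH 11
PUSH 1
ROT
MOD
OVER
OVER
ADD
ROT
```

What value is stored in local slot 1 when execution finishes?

-2

PUSH -26 : [-26]
PUSH 11  : [-26, 11]
LT       : [1]
PUSH 8   : [1, 8]
SWAP     : [8, 1]
POP      : [8]
PUSH 1   : [8, 1]
EQ       : [0]
PUSH -2  : [0, -2]
STORE 1  : [0]
PUSH 12  : [0, 12]
ADD      : [12]
POP      : []
LOAD 1   : [-2]
PUSH -3  : [-2, -3]
POP      : [-2]
PUSH 11  : [-2, 11]
PUSH 1   : [-2, 11, 1]
ROT      : [11, 1, -2]
MOD      : [11, 1]
OVER     : [11, 1, 11]
OVER     : [11, 1, 11, 1]
ADD      : [11, 1, 12]
ROT      : [1, 12, 11]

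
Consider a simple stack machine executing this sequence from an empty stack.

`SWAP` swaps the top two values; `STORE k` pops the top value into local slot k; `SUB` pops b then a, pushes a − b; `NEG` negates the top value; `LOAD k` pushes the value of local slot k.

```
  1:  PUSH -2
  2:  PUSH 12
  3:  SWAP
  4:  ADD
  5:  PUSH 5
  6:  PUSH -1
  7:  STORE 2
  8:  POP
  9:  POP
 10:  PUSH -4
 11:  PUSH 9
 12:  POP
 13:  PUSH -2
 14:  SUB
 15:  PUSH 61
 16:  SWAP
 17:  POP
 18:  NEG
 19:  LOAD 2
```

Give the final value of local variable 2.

PUSH -2 : [-2]
PUSH 12 : [-2, 12]
SWAP    : [12, -2]
ADD     : [10]
PUSH 5  : [10, 5]
PUSH -1 : [10, 5, -1]
STORE 2 : [10, 5]
POP     : [10]
POP     : []
PUSH -4 : [-4]
PUSH 9  : [-4, 9]
POP     : [-4]
PUSH -2 : [-4, -2]
SUB     : [-2]
PUSH 61 : [-2, 61]
SWAP    : [61, -2]
POP     : [61]
NEG     : [-61]
LOAD 2  : [-61, -1]

-1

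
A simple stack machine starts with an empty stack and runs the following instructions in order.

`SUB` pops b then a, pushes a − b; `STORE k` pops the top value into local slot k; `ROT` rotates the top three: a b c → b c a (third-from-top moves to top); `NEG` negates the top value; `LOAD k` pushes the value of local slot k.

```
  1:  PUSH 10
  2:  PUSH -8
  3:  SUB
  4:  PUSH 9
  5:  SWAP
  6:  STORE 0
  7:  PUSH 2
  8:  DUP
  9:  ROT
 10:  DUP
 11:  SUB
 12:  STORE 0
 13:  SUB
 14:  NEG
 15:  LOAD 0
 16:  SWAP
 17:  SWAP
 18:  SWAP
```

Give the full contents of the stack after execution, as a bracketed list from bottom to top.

[0, 0]

PUSH 10  10
PUSH -8  10 -8
SUB      18
PUSH 9   18 9
SWAP     9 18
STORE 0  9
PUSH 2   9 2
DUP      9 2 2
ROT      2 2 9
DUP      2 2 9 9
SUB      2 2 0
STORE 0  2 2
SUB      0
NEG      0
LOAD 0   0 0
SWAP     0 0
SWAP     0 0
SWAP     0 0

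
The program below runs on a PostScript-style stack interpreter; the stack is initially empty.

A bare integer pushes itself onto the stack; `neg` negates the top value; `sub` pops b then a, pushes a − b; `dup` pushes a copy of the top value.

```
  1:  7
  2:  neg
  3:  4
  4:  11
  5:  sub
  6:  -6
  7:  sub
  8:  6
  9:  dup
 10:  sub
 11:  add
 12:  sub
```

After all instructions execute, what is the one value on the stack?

-6

7    [7]
neg  [-7]
4    [-7, 4]
11   [-7, 4, 11]
sub  [-7, -7]
-6   [-7, -7, -6]
sub  [-7, -1]
6    [-7, -1, 6]
dup  [-7, -1, 6, 6]
sub  [-7, -1, 0]
add  [-7, -1]
sub  [-6]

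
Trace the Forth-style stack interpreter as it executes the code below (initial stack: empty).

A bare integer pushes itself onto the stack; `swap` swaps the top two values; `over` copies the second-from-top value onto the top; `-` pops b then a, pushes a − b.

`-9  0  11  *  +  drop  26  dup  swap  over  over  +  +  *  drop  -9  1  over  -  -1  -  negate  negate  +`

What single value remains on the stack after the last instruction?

-9     → [-9]
0      → [-9, 0]
11     → [-9, 0, 11]
*      → [-9, 0]
+      → [-9]
drop   → []
26     → [26]
dup    → [26, 26]
swap   → [26, 26]
over   → [26, 26, 26]
over   → [26, 26, 26, 26]
+      → [26, 26, 52]
+      → [26, 78]
*      → [2028]
drop   → []
-9     → [-9]
1      → [-9, 1]
over   → [-9, 1, -9]
-      → [-9, 10]
-1     → [-9, 10, -1]
-      → [-9, 11]
negate → [-9, -11]
negate → [-9, 11]
+      → [2]

2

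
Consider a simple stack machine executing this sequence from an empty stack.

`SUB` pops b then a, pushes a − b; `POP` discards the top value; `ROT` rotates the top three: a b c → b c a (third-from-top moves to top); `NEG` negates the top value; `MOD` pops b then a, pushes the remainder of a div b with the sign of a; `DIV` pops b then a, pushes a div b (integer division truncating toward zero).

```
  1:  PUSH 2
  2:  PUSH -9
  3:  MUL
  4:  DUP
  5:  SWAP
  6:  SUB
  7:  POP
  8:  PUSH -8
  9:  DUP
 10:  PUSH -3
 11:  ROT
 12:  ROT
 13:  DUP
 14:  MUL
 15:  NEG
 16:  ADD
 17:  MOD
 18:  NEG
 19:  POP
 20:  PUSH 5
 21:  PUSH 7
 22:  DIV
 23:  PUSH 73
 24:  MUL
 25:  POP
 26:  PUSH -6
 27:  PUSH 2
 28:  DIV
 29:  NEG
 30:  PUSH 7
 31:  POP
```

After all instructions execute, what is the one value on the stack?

3

PUSH 2  -> 2
PUSH -9 -> 2 -9
MUL     -> -18
DUP     -> -18 -18
SWAP    -> -18 -18
SUB     -> 0
POP     -> (empty)
PUSH -8 -> -8
DUP     -> -8 -8
PUSH -3 -> -8 -8 -3
ROT     -> -8 -3 -8
ROT     -> -3 -8 -8
DUP     -> -3 -8 -8 -8
MUL     -> -3 -8 64
NEG     -> -3 -8 -64
ADD     -> -3 -72
MOD     -> -3
NEG     -> 3
POP     -> (empty)
PUSH 5  -> 5
PUSH 7  -> 5 7
DIV     -> 0
PUSH 73 -> 0 73
MUL     -> 0
POP     -> (empty)
PUSH -6 -> -6
PUSH 2  -> -6 2
DIV     -> -3
NEG     -> 3
PUSH 7  -> 3 7
POP     -> 3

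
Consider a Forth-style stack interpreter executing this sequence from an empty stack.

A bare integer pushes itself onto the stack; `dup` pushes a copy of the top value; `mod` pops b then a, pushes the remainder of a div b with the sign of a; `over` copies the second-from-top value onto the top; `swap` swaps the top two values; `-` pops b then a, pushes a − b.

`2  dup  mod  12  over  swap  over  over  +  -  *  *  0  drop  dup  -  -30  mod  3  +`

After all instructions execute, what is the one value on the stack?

3

2     [2]
dup   [2, 2]
mod   [0]
12    [0, 12]
over  [0, 12, 0]
swap  [0, 0, 12]
over  [0, 0, 12, 0]
over  [0, 0, 12, 0, 12]
+     [0, 0, 12, 12]
-     [0, 0, 0]
*     [0, 0]
*     [0]
0     [0, 0]
drop  [0]
dup   [0, 0]
-     [0]
-30   [0, -30]
mod   [0]
3     [0, 3]
+     [3]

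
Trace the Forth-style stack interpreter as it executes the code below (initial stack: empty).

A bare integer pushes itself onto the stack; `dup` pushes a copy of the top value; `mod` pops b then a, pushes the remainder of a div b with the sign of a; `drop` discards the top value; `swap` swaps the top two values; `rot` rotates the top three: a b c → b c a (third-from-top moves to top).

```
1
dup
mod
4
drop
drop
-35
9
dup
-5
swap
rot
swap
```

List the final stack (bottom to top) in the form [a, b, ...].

1     1
dup   1 1
mod   0
4     0 4
drop  0
drop  (empty)
-35   -35
9     -35 9
dup   -35 9 9
-5    -35 9 9 -5
swap  -35 9 -5 9
rot   -35 -5 9 9
swap  -35 -5 9 9

[-35, -5, 9, 9]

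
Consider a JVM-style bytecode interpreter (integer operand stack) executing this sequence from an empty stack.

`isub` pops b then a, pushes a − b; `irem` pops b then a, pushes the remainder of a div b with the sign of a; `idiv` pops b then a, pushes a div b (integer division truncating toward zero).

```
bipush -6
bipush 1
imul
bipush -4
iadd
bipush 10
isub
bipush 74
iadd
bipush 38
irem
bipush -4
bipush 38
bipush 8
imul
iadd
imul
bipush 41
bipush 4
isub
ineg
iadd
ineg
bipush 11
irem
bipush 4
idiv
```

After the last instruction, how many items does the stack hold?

1

bipush -6  [-6]
bipush 1   [-6, 1]
imul       [-6]
bipush -4  [-6, -4]
iadd       [-10]
bipush 10  [-10, 10]
isub       [-20]
bipush 74  [-20, 74]
iadd       [54]
bipush 38  [54, 38]
irem       [16]
bipush -4  [16, -4]
bipush 38  [16, -4, 38]
bipush 8   [16, -4, 38, 8]
imul       [16, -4, 304]
iadd       [16, 300]
imul       [4800]
bipush 41  [4800, 41]
bipush 4   [4800, 41, 4]
isub       [4800, 37]
ineg       [4800, -37]
iadd       [4763]
ineg       [-4763]
bipush 11  [-4763, 11]
irem       [0]
bipush 4   [0, 4]
idiv       [0]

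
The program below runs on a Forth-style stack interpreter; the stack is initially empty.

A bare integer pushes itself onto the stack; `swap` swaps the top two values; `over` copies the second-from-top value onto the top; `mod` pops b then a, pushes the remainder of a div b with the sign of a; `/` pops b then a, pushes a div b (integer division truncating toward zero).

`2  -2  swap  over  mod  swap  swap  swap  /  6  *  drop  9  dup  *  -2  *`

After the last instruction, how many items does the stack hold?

2     2
-2    2 -2
swap  -2 2
over  -2 2 -2
mod   -2 0
swap  0 -2
swap  -2 0
swap  0 -2
/     0
6     0 6
*     0
drop  (empty)
9     9
dup   9 9
*     81
-2    81 -2
*     -162

1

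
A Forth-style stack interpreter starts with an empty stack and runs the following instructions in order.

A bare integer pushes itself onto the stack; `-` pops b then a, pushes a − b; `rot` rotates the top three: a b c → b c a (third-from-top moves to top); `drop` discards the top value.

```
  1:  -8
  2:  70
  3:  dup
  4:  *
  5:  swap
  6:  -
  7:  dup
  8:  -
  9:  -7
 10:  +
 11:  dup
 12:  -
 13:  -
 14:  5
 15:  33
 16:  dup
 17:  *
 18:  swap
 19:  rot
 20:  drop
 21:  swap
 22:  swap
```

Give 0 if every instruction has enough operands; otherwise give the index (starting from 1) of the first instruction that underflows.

13

-8   : -8
70   : -8 70
dup  : -8 70 70
*    : -8 4900
swap : 4900 -8
-    : 4908
dup  : 4908 4908
-    : 0
-7   : 0 -7
+    : -7
dup  : -7 -7
-    : 0
-  — needs 2 operands, stack has 1 → underflow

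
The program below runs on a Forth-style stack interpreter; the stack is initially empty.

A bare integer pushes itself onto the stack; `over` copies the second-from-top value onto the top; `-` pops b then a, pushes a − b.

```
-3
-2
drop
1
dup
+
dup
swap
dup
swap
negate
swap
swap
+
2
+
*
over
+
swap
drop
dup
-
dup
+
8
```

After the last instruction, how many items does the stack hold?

2

-3     -> [-3]
-2     -> [-3, -2]
drop   -> [-3]
1      -> [-3, 1]
dup    -> [-3, 1, 1]
+      -> [-3, 2]
dup    -> [-3, 2, 2]
swap   -> [-3, 2, 2]
dup    -> [-3, 2, 2, 2]
swap   -> [-3, 2, 2, 2]
negate -> [-3, 2, 2, -2]
swap   -> [-3, 2, -2, 2]
swap   -> [-3, 2, 2, -2]
+      -> [-3, 2, 0]
2      -> [-3, 2, 0, 2]
+      -> [-3, 2, 2]
*      -> [-3, 4]
over   -> [-3, 4, -3]
+      -> [-3, 1]
swap   -> [1, -3]
drop   -> [1]
dup    -> [1, 1]
-      -> [0]
dup    -> [0, 0]
+      -> [0]
8      -> [0, 8]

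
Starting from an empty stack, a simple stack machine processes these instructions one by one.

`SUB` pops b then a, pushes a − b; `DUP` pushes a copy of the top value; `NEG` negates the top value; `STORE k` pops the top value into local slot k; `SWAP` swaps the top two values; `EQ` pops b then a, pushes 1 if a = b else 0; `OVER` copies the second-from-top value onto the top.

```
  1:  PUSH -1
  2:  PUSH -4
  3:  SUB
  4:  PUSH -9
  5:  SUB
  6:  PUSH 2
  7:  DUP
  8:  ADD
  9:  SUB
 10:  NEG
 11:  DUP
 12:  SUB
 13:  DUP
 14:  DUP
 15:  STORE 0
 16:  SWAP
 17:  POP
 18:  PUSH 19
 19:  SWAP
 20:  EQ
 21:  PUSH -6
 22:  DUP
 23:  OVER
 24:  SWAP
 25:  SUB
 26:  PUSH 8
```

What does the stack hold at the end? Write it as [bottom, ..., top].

PUSH -1 -> -1
PUSH -4 -> -1 -4
SUB     -> 3
PUSH -9 -> 3 -9
SUB     -> 12
PUSH 2  -> 12 2
DUP     -> 12 2 2
ADD     -> 12 4
SUB     -> 8
NEG     -> -8
DUP     -> -8 -8
SUB     -> 0
DUP     -> 0 0
DUP     -> 0 0 0
STORE 0 -> 0 0
SWAP    -> 0 0
POP     -> 0
PUSH 19 -> 0 19
SWAP    -> 19 0
EQ      -> 0
PUSH -6 -> 0 -6
DUP     -> 0 -6 -6
OVER    -> 0 -6 -6 -6
SWAP    -> 0 -6 -6 -6
SUB     -> 0 -6 0
PUSH 8  -> 0 -6 0 8

[0, -6, 0, 8]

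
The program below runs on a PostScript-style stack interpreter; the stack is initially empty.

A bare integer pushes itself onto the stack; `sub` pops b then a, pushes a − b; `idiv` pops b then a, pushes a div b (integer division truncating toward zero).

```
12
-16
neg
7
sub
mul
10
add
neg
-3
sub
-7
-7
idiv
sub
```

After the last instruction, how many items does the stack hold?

1

12   : [12]
-16  : [12, -16]
neg  : [12, 16]
7    : [12, 16, 7]
sub  : [12, 9]
mul  : [108]
10   : [108, 10]
add  : [118]
neg  : [-118]
-3   : [-118, -3]
sub  : [-115]
-7   : [-115, -7]
-7   : [-115, -7, -7]
idiv : [-115, 1]
sub  : [-116]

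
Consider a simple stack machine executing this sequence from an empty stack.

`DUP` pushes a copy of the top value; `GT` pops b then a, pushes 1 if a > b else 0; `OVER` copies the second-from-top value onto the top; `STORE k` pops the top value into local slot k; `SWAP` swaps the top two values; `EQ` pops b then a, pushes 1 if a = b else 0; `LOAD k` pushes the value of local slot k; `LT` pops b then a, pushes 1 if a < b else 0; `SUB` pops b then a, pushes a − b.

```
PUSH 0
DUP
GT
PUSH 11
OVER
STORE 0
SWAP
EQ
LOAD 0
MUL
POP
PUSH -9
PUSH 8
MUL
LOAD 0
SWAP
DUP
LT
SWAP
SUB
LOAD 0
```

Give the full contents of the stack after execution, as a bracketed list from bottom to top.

PUSH 0   0
DUP      0 0
GT       0
PUSH 11  0 11
OVER     0 11 0
STORE 0  0 11
SWAP     11 0
EQ       0
LOAD 0   0 0
MUL      0
POP      (empty)
PUSH -9  -9
PUSH 8   -9 8
MUL      -72
LOAD 0   -72 0
SWAP     0 -72
DUP      0 -72 -72
LT       0 0
SWAP     0 0
SUB      0
LOAD 0   0 0

[0, 0]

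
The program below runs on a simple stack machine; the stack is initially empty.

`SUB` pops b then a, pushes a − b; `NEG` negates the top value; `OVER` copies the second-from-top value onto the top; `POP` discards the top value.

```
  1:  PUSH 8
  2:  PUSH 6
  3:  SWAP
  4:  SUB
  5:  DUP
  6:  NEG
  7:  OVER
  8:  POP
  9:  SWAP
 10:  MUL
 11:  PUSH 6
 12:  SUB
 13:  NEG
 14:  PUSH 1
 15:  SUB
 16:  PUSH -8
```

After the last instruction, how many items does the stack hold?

2

PUSH 8   [8]
PUSH 6   [8, 6]
SWAP     [6, 8]
SUB      [-2]
DUP      [-2, -2]
NEG      [-2, 2]
OVER     [-2, 2, -2]
POP      [-2, 2]
SWAP     [2, -2]
MUL      [-4]
PUSH 6   [-4, 6]
SUB      [-10]
NEG      [10]
PUSH 1   [10, 1]
SUB      [9]
PUSH -8  [9, -8]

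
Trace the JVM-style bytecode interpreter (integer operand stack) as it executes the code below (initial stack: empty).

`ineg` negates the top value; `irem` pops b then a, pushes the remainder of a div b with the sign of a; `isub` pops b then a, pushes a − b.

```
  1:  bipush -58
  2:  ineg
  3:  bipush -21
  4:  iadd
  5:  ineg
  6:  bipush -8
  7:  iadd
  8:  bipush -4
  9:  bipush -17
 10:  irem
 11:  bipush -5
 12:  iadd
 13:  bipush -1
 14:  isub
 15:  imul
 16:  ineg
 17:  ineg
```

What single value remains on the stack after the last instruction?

360

bipush -58  [-58]
ineg        [58]
bipush -21  [58, -21]
iadd        [37]
ineg        [-37]
bipush -8   [-37, -8]
iadd        [-45]
bipush -4   [-45, -4]
bipush -17  [-45, -4, -17]
irem        [-45, -4]
bipush -5   [-45, -4, -5]
iadd        [-45, -9]
bipush -1   [-45, -9, -1]
isub        [-45, -8]
imul        [360]
ineg        [-360]
ineg        [360]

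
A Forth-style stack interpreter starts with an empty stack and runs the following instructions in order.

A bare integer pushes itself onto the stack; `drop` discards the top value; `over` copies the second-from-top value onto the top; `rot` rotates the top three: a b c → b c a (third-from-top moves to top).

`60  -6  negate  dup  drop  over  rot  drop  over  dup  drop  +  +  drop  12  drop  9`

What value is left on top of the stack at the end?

9

60     : [60]
-6     : [60, -6]
negate : [60, 6]
dup    : [60, 6, 6]
drop   : [60, 6]
over   : [60, 6, 60]
rot    : [6, 60, 60]
drop   : [6, 60]
over   : [6, 60, 6]
dup    : [6, 60, 6, 6]
drop   : [6, 60, 6]
+      : [6, 66]
+      : [72]
drop   : []
12     : [12]
drop   : []
9      : [9]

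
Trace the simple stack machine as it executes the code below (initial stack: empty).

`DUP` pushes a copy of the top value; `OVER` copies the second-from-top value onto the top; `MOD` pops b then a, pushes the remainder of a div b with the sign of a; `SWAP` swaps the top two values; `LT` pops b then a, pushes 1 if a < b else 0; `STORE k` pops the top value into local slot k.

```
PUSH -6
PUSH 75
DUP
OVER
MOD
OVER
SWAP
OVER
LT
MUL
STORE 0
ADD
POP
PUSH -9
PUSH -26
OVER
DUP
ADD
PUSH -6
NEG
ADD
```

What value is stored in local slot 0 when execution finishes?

PUSH -6  -> [-6]
PUSH 75  -> [-6, 75]
DUP      -> [-6, 75, 75]
OVER     -> [-6, 75, 75, 75]
MOD      -> [-6, 75, 0]
OVER     -> [-6, 75, 0, 75]
SWAP     -> [-6, 75, 75, 0]
OVER     -> [-6, 75, 75, 0, 75]
LT       -> [-6, 75, 75, 1]
MUL      -> [-6, 75, 75]
STORE 0  -> [-6, 75]
ADD      -> [69]
POP      -> []
PUSH -9  -> [-9]
PUSH -26 -> [-9, -26]
OVER     -> [-9, -26, -9]
DUP      -> [-9, -26, -9, -9]
ADD      -> [-9, -26, -18]
PUSH -6  -> [-9, -26, -18, -6]
NEG      -> [-9, -26, -18, 6]
ADD      -> [-9, -26, -12]

75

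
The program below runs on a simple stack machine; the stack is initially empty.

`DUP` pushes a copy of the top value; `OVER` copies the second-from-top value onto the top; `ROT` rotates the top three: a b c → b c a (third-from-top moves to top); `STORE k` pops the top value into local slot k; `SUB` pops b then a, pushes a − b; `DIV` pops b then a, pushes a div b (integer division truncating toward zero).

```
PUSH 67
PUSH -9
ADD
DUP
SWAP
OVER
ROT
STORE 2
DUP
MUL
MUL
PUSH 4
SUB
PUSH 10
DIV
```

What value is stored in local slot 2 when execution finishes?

PUSH 67  67
PUSH -9  67 -9
ADD      58
DUP      58 58
SWAP     58 58
OVER     58 58 58
ROT      58 58 58
STORE 2  58 58
DUP      58 58 58
MUL      58 3364
MUL      195112
PUSH 4   195112 4
SUB      195108
PUSH 10  195108 10
DIV      19510

58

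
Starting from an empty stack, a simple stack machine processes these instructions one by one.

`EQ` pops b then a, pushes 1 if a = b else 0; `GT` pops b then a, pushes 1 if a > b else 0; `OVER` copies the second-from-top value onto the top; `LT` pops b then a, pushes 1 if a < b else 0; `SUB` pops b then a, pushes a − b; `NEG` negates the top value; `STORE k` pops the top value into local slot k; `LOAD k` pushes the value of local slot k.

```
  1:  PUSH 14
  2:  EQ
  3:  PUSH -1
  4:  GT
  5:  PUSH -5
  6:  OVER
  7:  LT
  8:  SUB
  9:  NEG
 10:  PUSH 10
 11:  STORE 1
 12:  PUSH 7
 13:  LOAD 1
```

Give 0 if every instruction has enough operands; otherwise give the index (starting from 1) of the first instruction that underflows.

PUSH 14 -> 14
EQ  — needs 2 operands, stack has 1 → underflow

2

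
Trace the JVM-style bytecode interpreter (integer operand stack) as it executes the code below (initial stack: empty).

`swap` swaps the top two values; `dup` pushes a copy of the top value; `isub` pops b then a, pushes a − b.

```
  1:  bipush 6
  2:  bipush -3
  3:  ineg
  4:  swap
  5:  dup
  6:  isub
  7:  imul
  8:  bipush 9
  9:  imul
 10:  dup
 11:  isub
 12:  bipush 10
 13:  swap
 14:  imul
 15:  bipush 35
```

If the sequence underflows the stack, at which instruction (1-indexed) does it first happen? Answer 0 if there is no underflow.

0

bipush 6  → 6
bipush -3 → 6 -3
ineg      → 6 3
swap      → 3 6
dup       → 3 6 6
isub      → 3 0
imul      → 0
bipush 9  → 0 9
imul      → 0
dup       → 0 0
isub      → 0
bipush 10 → 0 10
swap      → 10 0
imul      → 0
bipush 35 → 0 35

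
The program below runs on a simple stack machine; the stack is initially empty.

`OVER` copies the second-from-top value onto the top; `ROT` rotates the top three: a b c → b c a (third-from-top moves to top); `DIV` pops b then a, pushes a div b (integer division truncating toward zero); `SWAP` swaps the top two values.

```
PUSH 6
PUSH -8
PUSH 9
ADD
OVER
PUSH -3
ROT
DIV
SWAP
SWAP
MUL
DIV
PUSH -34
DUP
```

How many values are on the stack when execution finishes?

PUSH 6    6
PUSH -8   6 -8
PUSH 9    6 -8 9
ADD       6 1
OVER      6 1 6
PUSH -3   6 1 6 -3
ROT       6 6 -3 1
DIV       6 6 -3
SWAP      6 -3 6
SWAP      6 6 -3
MUL       6 -18
DIV       0
PUSH -34  0 -34
DUP       0 -34 -34

3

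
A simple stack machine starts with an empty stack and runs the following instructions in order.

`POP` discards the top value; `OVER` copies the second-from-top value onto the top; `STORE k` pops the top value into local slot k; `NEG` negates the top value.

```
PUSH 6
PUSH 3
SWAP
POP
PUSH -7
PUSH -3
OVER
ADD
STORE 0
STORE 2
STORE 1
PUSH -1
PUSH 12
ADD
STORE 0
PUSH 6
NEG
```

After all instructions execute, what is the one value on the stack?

PUSH 6  → [6]
PUSH 3  → [6, 3]
SWAP    → [3, 6]
POP     → [3]
PUSH -7 → [3, -7]
PUSH -3 → [3, -7, -3]
OVER    → [3, -7, -3, -7]
ADD     → [3, -7, -10]
STORE 0 → [3, -7]
STORE 2 → [3]
STORE 1 → []
PUSH -1 → [-1]
PUSH 12 → [-1, 12]
ADD     → [11]
STORE 0 → []
PUSH 6  → [6]
NEG     → [-6]

-6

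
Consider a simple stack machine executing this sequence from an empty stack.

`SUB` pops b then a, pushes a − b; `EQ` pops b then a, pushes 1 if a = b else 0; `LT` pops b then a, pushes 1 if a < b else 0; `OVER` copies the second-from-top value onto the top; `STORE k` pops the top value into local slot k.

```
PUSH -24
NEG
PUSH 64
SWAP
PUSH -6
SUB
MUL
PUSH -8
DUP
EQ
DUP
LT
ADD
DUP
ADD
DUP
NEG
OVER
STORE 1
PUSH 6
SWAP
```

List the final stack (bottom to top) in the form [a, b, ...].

PUSH -24 -> -24
NEG      -> 24
PUSH 64  -> 24 64
SWAP     -> 64 24
PUSH -6  -> 64 24 -6
SUB      -> 64 30
MUL      -> 1920
PUSH -8  -> 1920 -8
DUP      -> 1920 -8 -8
EQ       -> 1920 1
DUP      -> 1920 1 1
LT       -> 1920 0
ADD      -> 1920
DUP      -> 1920 1920
ADD      -> 3840
DUP      -> 3840 3840
NEG      -> 3840 -3840
OVER     -> 3840 -3840 3840
STORE 1  -> 3840 -3840
PUSH 6   -> 3840 -3840 6
SWAP     -> 3840 6 -3840

[3840, 6, -3840]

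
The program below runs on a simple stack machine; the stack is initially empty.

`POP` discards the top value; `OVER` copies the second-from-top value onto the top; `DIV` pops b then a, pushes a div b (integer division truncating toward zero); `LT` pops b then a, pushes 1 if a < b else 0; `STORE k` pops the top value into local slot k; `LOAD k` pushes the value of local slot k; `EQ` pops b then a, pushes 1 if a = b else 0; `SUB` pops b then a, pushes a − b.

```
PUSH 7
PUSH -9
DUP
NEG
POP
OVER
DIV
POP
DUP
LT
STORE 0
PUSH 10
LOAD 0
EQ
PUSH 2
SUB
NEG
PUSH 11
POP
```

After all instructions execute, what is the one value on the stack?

PUSH 7  -> 7
PUSH -9 -> 7 -9
DUP     -> 7 -9 -9
NEG     -> 7 -9 9
POP     -> 7 -9
OVER    -> 7 -9 7
DIV     -> 7 -1
POP     -> 7
DUP     -> 7 7
LT      -> 0
STORE 0 -> (empty)
PUSH 10 -> 10
LOAD 0  -> 10 0
EQ      -> 0
PUSH 2  -> 0 2
SUB     -> -2
NEG     -> 2
PUSH 11 -> 2 11
POP     -> 2

2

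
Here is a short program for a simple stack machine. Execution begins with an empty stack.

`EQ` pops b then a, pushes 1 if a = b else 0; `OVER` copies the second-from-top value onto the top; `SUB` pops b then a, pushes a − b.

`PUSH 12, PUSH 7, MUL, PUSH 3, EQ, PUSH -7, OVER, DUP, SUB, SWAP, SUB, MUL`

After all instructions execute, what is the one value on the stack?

0

PUSH 12 : 12
PUSH 7  : 12 7
MUL     : 84
PUSH 3  : 84 3
EQ      : 0
PUSH -7 : 0 -7
OVER    : 0 -7 0
DUP     : 0 -7 0 0
SUB     : 0 -7 0
SWAP    : 0 0 -7
SUB     : 0 7
MUL     : 0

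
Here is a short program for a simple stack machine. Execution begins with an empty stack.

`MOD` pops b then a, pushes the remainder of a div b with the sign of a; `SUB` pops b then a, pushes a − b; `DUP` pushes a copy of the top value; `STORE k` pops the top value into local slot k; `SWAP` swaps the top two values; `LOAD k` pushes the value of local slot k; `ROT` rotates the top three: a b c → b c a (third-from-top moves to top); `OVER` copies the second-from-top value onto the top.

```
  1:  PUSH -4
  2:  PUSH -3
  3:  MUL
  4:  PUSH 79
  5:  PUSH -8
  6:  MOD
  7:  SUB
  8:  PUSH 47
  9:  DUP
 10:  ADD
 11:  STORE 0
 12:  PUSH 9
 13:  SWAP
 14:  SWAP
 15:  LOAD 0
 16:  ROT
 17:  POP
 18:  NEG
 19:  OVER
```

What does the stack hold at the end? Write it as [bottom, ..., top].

PUSH -4 → [-4]
PUSH -3 → [-4, -3]
MUL     → [12]
PUSH 79 → [12, 79]
PUSH -8 → [12, 79, -8]
MOD     → [12, 7]
SUB     → [5]
PUSH 47 → [5, 47]
DUP     → [5, 47, 47]
ADD     → [5, 94]
STORE 0 → [5]
PUSH 9  → [5, 9]
SWAP    → [9, 5]
SWAP    → [5, 9]
LOAD 0  → [5, 9, 94]
ROT     → [9, 94, 5]
POP     → [9, 94]
NEG     → [9, -94]
OVER    → [9, -94, 9]

[9, -94, 9]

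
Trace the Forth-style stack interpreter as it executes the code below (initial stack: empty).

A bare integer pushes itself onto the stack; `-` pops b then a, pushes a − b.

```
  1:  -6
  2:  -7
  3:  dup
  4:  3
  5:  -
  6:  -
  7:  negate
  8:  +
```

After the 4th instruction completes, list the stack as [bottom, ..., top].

[-6, -7, -7, 3]

-6  : -6
-7  : -6 -7
dup : -6 -7 -7
3   : -6 -7 -7 3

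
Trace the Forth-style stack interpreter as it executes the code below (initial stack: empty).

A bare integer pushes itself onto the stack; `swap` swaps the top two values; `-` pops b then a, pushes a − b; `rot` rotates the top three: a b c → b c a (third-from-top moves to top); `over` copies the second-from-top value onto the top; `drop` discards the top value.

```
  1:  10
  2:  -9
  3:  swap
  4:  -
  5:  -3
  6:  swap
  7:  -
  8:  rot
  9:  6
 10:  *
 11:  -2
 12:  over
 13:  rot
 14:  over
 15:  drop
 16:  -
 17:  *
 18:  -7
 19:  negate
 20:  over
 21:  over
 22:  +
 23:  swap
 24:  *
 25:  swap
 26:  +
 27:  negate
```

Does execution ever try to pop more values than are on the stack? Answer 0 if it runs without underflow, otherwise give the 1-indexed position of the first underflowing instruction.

8

10   : [10]
-9   : [10, -9]
swap : [-9, 10]
-    : [-19]
-3   : [-19, -3]
swap : [-3, -19]
-    : [16]
rot  — needs 3 operands, stack has 1 → underflow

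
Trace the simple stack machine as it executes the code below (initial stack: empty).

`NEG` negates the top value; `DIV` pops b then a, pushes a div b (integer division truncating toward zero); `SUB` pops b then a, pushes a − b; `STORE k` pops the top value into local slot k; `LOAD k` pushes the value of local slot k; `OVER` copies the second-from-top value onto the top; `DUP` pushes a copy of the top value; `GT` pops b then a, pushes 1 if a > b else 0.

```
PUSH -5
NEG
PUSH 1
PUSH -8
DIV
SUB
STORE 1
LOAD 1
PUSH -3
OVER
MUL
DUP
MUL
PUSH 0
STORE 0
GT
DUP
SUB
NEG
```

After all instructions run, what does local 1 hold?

PUSH -5 → -5
NEG     → 5
PUSH 1  → 5 1
PUSH -8 → 5 1 -8
DIV     → 5 0
SUB     → 5
STORE 1 → (empty)
LOAD 1  → 5
PUSH -3 → 5 -3
OVER    → 5 -3 5
MUL     → 5 -15
DUP     → 5 -15 -15
MUL     → 5 225
PUSH 0  → 5 225 0
STORE 0 → 5 225
GT      → 0
DUP     → 0 0
SUB     → 0
NEG     → 0

5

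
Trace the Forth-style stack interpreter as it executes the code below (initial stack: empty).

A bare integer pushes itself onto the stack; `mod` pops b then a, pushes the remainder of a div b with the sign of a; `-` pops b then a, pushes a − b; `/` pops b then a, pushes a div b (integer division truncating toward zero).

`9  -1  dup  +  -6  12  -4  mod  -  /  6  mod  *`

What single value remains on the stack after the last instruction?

9   : 9
-1  : 9 -1
dup : 9 -1 -1
+   : 9 -2
-6  : 9 -2 -6
12  : 9 -2 -6 12
-4  : 9 -2 -6 12 -4
mod : 9 -2 -6 0
-   : 9 -2 -6
/   : 9 0
6   : 9 0 6
mod : 9 0
*   : 0

0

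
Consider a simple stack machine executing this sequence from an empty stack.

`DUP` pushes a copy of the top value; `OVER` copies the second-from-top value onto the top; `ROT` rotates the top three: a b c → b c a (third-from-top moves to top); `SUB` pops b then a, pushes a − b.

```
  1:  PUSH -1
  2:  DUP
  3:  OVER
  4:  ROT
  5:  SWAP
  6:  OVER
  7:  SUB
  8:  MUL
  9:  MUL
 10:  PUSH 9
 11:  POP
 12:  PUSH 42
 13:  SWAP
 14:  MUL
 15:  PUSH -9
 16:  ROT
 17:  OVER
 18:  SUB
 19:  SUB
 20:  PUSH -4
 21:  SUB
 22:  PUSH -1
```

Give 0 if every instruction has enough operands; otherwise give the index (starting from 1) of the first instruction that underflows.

16

PUSH -1 → -1
DUP     → -1 -1
OVER    → -1 -1 -1
ROT     → -1 -1 -1
SWAP    → -1 -1 -1
OVER    → -1 -1 -1 -1
SUB     → -1 -1 0
MUL     → -1 0
MUL     → 0
PUSH 9  → 0 9
POP     → 0
PUSH 42 → 0 42
SWAP    → 42 0
MUL     → 0
PUSH -9 → 0 -9
ROT  — needs 3 operands, stack has 2 → underflow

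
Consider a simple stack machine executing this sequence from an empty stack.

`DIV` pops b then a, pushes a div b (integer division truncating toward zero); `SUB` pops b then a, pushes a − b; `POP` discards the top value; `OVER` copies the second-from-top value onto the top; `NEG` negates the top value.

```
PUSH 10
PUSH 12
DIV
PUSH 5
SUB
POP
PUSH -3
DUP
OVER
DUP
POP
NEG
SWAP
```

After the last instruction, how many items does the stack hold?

PUSH 10 → 10
PUSH 12 → 10 12
DIV     → 0
PUSH 5  → 0 5
SUB     → -5
POP     → (empty)
PUSH -3 → -3
DUP     → -3 -3
OVER    → -3 -3 -3
DUP     → -3 -3 -3 -3
POP     → -3 -3 -3
NEG     → -3 -3 3
SWAP    → -3 3 -3

3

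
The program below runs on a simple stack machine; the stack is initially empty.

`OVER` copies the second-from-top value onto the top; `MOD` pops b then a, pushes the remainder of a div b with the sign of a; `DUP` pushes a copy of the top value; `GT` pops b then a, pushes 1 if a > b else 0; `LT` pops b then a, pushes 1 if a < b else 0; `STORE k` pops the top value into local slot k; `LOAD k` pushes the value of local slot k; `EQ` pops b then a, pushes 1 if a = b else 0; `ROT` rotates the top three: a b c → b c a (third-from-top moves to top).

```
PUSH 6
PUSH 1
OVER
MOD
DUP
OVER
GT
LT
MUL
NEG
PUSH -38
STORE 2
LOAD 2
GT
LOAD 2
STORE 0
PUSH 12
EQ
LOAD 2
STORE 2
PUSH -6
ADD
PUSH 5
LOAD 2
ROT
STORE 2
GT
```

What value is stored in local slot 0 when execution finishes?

PUSH 6    6
PUSH 1    6 1
OVER      6 1 6
MOD       6 1
DUP       6 1 1
OVER      6 1 1 1
GT        6 1 0
LT        6 0
MUL       0
NEG       0
PUSH -38  0 -38
STORE 2   0
LOAD 2    0 -38
GT        1
LOAD 2    1 -38
STORE 0   1
PUSH 12   1 12
EQ        0
LOAD 2    0 -38
STORE 2   0
PUSH -6   0 -6
ADD       -6
PUSH 5    -6 5
LOAD 2    -6 5 -38
ROT       5 -38 -6
STORE 2   5 -38
GT        1

-38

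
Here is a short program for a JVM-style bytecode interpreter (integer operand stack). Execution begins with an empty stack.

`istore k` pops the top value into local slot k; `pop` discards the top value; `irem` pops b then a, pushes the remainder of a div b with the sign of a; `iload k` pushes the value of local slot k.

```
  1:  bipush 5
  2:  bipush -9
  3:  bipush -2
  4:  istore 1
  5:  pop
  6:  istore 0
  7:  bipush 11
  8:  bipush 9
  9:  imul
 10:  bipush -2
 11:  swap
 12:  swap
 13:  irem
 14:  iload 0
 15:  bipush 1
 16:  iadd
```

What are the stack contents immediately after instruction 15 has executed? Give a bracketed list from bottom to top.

[1, 5, 1]

bipush 5  : 5
bipush -9 : 5 -9
bipush -2 : 5 -9 -2
istore 1  : 5 -9
pop       : 5
istore 0  : (empty)
bipush 11 : 11
bipush 9  : 11 9
imul      : 99
bipush -2 : 99 -2
swap      : -2 99
swap      : 99 -2
irem      : 1
iload 0   : 1 5
bipush 1  : 1 5 1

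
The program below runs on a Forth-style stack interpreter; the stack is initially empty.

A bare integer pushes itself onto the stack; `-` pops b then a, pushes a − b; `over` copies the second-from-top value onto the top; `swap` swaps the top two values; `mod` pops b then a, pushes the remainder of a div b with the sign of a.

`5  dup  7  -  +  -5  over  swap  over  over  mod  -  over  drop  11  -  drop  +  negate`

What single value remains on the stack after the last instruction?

-6

5      → [5]
dup    → [5, 5]
7      → [5, 5, 7]
-      → [5, -2]
+      → [3]
-5     → [3, -5]
over   → [3, -5, 3]
swap   → [3, 3, -5]
over   → [3, 3, -5, 3]
over   → [3, 3, -5, 3, -5]
mod    → [3, 3, -5, 3]
-      → [3, 3, -8]
over   → [3, 3, -8, 3]
drop   → [3, 3, -8]
11     → [3, 3, -8, 11]
-      → [3, 3, -19]
drop   → [3, 3]
+      → [6]
negate → [-6]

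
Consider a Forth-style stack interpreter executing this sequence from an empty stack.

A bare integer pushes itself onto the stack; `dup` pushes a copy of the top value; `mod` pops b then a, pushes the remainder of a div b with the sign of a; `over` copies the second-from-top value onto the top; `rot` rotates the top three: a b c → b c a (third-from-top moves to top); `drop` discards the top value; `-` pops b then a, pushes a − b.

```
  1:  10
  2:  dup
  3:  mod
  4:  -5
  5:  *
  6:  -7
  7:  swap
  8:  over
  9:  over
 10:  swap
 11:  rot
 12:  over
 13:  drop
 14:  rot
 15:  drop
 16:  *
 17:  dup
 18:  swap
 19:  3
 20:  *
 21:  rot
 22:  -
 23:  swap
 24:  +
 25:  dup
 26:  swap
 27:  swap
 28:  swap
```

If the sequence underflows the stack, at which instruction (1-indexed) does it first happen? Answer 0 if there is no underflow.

0

10   -> [10]
dup  -> [10, 10]
mod  -> [0]
-5   -> [0, -5]
*    -> [0]
-7   -> [0, -7]
swap -> [-7, 0]
over -> [-7, 0, -7]
over -> [-7, 0, -7, 0]
swap -> [-7, 0, 0, -7]
rot  -> [-7, 0, -7, 0]
over -> [-7, 0, -7, 0, -7]
drop -> [-7, 0, -7, 0]
rot  -> [-7, -7, 0, 0]
drop -> [-7, -7, 0]
*    -> [-7, 0]
dup  -> [-7, 0, 0]
swap -> [-7, 0, 0]
3    -> [-7, 0, 0, 3]
*    -> [-7, 0, 0]
rot  -> [0, 0, -7]
-    -> [0, 7]
swap -> [7, 0]
+    -> [7]
dup  -> [7, 7]
swap -> [7, 7]
swap -> [7, 7]
swap -> [7, 7]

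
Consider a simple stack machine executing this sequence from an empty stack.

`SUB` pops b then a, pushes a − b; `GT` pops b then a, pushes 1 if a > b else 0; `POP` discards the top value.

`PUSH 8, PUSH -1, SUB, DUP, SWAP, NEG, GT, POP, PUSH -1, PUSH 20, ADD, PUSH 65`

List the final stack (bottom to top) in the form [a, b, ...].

PUSH 8  → 8
PUSH -1 → 8 -1
SUB     → 9
DUP     → 9 9
SWAP    → 9 9
NEG     → 9 -9
GT      → 1
POP     → (empty)
PUSH -1 → -1
PUSH 20 → -1 20
ADD     → 19
PUSH 65 → 19 65

[19, 65]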